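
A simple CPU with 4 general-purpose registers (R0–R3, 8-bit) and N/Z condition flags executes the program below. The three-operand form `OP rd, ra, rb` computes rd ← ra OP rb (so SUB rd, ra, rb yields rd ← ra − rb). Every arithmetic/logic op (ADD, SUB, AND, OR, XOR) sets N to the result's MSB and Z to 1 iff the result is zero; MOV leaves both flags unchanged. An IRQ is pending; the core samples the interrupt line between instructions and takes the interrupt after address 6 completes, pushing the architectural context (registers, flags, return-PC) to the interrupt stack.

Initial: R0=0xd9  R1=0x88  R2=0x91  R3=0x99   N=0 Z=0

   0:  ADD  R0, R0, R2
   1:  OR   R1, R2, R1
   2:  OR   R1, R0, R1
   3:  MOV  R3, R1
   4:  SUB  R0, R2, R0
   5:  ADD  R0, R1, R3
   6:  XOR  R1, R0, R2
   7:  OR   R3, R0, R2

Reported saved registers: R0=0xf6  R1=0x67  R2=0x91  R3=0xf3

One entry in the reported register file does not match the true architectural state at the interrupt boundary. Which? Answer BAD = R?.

after  0: R0=0x6a R1=0x88 R2=0x91 R3=0x99  N=0 Z=0
after  1: R0=0x6a R1=0x99 R2=0x91 R3=0x99  N=1 Z=0
after  2: R0=0x6a R1=0xfb R2=0x91 R3=0x99  N=1 Z=0
after  3: R0=0x6a R1=0xfb R2=0x91 R3=0xfb  N=1 Z=0
after  4: R0=0x27 R1=0xfb R2=0x91 R3=0xfb  N=0 Z=0
after  5: R0=0xf6 R1=0xfb R2=0x91 R3=0xfb  N=1 Z=0
after  6: R0=0xf6 R1=0x67 R2=0x91 R3=0xfb  N=0 Z=0
-- IRQ taken; context saved, return-PC = 7 --
mismatch: R3: reported 0xf3 vs actual 0xfb

BAD = R3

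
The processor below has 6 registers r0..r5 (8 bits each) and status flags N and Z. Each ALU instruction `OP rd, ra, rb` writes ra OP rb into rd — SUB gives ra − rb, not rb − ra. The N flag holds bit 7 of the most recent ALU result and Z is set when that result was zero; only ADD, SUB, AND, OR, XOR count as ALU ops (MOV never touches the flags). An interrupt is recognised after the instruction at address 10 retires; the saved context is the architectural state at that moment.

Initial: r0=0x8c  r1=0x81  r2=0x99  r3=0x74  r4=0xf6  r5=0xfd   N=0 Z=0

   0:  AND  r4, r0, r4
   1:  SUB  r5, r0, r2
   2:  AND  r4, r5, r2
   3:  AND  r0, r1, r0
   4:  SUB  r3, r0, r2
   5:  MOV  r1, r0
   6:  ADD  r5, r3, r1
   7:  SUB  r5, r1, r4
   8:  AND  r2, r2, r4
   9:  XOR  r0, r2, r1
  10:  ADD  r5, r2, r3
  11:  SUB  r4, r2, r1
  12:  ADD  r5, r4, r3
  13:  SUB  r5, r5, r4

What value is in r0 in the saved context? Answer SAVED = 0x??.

SAVED = 0x11

after  0: r0=0x8c r1=0x81 r2=0x99 r3=0x74 r4=0x84 r5=0xfd  N=1 Z=0
after  1: r0=0x8c r1=0x81 r2=0x99 r3=0x74 r4=0x84 r5=0xf3  N=1 Z=0
after  2: r0=0x8c r1=0x81 r2=0x99 r3=0x74 r4=0x91 r5=0xf3  N=1 Z=0
after  3: r0=0x80 r1=0x81 r2=0x99 r3=0x74 r4=0x91 r5=0xf3  N=1 Z=0
after  4: r0=0x80 r1=0x81 r2=0x99 r3=0xe7 r4=0x91 r5=0xf3  N=1 Z=0
after  5: r0=0x80 r1=0x80 r2=0x99 r3=0xe7 r4=0x91 r5=0xf3  N=1 Z=0
after  6: r0=0x80 r1=0x80 r2=0x99 r3=0xe7 r4=0x91 r5=0x67  N=0 Z=0
after  7: r0=0x80 r1=0x80 r2=0x99 r3=0xe7 r4=0x91 r5=0xef  N=1 Z=0
after  8: r0=0x80 r1=0x80 r2=0x91 r3=0xe7 r4=0x91 r5=0xef  N=1 Z=0
after  9: r0=0x11 r1=0x80 r2=0x91 r3=0xe7 r4=0x91 r5=0xef  N=0 Z=0
after 10: r0=0x11 r1=0x80 r2=0x91 r3=0xe7 r4=0x91 r5=0x78  N=0 Z=0
-- IRQ taken; context saved, return-PC = 11 --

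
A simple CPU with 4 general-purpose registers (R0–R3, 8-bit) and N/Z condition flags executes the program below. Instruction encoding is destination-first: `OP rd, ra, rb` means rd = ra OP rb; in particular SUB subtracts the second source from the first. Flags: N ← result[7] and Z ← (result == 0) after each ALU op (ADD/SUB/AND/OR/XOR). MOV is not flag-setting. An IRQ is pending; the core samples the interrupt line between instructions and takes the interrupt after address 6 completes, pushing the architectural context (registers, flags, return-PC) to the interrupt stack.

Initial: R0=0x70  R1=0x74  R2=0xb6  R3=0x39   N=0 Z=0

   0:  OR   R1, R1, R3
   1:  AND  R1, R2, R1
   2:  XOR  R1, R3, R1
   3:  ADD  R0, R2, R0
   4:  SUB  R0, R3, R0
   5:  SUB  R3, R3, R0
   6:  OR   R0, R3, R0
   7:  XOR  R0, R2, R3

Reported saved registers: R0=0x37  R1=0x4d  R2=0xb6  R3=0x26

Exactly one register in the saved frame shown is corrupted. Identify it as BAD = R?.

after  0: R0=0x70 R1=0x7d R2=0xb6 R3=0x39  N=0 Z=0
after  1: R0=0x70 R1=0x34 R2=0xb6 R3=0x39  N=0 Z=0
after  2: R0=0x70 R1=0x0d R2=0xb6 R3=0x39  N=0 Z=0
after  3: R0=0x26 R1=0x0d R2=0xb6 R3=0x39  N=0 Z=0
after  4: R0=0x13 R1=0x0d R2=0xb6 R3=0x39  N=0 Z=0
after  5: R0=0x13 R1=0x0d R2=0xb6 R3=0x26  N=0 Z=0
after  6: R0=0x37 R1=0x0d R2=0xb6 R3=0x26  N=0 Z=0
-- IRQ taken; context saved, return-PC = 7 --
mismatch: R1: reported 0x4d vs actual 0x0d

BAD = R1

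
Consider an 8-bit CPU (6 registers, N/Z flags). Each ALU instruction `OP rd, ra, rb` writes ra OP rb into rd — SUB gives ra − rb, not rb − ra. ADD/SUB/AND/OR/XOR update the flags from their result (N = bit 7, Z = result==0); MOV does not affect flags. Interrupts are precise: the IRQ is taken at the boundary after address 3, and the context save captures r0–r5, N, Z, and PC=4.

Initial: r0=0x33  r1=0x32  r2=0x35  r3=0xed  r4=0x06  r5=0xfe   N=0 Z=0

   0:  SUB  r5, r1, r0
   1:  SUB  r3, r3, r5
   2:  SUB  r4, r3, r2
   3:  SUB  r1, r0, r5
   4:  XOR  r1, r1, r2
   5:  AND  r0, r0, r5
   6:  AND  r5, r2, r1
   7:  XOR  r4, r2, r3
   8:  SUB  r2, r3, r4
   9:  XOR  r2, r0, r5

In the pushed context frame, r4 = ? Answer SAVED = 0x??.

after  0: r0=0x33 r1=0x32 r2=0x35 r3=0xed r4=0x06 r5=0xff  N=1 Z=0
after  1: r0=0x33 r1=0x32 r2=0x35 r3=0xee r4=0x06 r5=0xff  N=1 Z=0
after  2: r0=0x33 r1=0x32 r2=0x35 r3=0xee r4=0xb9 r5=0xff  N=1 Z=0
after  3: r0=0x33 r1=0x34 r2=0x35 r3=0xee r4=0xb9 r5=0xff  N=0 Z=0
-- IRQ taken; context saved, return-PC = 4 --

SAVED = 0xb9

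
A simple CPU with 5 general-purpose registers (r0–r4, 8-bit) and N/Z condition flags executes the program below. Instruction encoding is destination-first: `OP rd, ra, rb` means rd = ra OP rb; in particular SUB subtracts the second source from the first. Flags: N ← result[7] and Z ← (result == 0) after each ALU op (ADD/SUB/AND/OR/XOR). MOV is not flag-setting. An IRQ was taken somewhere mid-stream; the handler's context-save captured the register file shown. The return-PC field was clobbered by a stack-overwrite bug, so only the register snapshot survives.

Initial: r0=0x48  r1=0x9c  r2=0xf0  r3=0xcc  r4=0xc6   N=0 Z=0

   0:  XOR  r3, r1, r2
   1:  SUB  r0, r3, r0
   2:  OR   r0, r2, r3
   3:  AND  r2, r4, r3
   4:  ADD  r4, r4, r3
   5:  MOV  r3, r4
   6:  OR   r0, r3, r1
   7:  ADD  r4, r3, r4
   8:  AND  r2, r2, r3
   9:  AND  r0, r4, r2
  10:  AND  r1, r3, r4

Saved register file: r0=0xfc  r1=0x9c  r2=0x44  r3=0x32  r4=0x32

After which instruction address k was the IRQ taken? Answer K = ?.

K = 5

after  0: r0=0x48 r1=0x9c r2=0xf0 r3=0x6c r4=0xc6  N=0 Z=0
after  1: r0=0x24 r1=0x9c r2=0xf0 r3=0x6c r4=0xc6  N=0 Z=0
after  2: r0=0xfc r1=0x9c r2=0xf0 r3=0x6c r4=0xc6  N=1 Z=0
after  3: r0=0xfc r1=0x9c r2=0x44 r3=0x6c r4=0xc6  N=0 Z=0
after  4: r0=0xfc r1=0x9c r2=0x44 r3=0x6c r4=0x32  N=0 Z=0
after  5: r0=0xfc r1=0x9c r2=0x44 r3=0x32 r4=0x32  N=0 Z=0
-- IRQ taken; context saved, return-PC = 6 --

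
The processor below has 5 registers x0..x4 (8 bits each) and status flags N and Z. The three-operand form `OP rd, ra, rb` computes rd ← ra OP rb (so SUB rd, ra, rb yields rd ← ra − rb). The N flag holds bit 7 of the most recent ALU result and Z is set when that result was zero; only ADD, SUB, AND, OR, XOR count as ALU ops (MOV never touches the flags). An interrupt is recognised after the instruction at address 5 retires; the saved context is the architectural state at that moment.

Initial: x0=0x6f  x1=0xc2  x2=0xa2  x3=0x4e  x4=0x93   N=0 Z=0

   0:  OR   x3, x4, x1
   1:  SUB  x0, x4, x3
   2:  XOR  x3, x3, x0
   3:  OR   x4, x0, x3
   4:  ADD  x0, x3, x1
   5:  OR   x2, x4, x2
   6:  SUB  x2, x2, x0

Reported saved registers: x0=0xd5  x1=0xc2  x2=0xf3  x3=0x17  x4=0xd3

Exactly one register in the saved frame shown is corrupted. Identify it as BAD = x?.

BAD = x3

after  0: x0=0x6f x1=0xc2 x2=0xa2 x3=0xd3 x4=0x93  N=1 Z=0
after  1: x0=0xc0 x1=0xc2 x2=0xa2 x3=0xd3 x4=0x93  N=1 Z=0
after  2: x0=0xc0 x1=0xc2 x2=0xa2 x3=0x13 x4=0x93  N=0 Z=0
after  3: x0=0xc0 x1=0xc2 x2=0xa2 x3=0x13 x4=0xd3  N=1 Z=0
after  4: x0=0xd5 x1=0xc2 x2=0xa2 x3=0x13 x4=0xd3  N=1 Z=0
after  5: x0=0xd5 x1=0xc2 x2=0xf3 x3=0x13 x4=0xd3  N=1 Z=0
-- IRQ taken; context saved, return-PC = 6 --
mismatch: x3: reported 0x17 vs actual 0x13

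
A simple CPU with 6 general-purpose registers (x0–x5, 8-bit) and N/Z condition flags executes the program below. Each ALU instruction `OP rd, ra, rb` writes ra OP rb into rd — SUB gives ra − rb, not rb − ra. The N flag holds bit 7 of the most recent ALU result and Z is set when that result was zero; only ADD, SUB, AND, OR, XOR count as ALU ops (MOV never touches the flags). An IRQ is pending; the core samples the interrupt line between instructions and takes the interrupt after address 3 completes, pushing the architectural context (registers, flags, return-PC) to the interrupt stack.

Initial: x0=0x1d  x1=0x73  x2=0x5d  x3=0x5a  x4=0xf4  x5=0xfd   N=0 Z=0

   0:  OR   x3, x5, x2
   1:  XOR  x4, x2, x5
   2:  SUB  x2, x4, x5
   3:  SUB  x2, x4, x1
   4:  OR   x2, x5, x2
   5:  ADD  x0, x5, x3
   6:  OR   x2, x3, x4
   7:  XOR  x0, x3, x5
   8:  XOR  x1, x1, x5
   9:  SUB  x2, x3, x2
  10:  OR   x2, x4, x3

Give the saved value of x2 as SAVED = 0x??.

SAVED = 0x2d

after  0: x0=0x1d x1=0x73 x2=0x5d x3=0xfd x4=0xf4 x5=0xfd  N=1 Z=0
after  1: x0=0x1d x1=0x73 x2=0x5d x3=0xfd x4=0xa0 x5=0xfd  N=1 Z=0
after  2: x0=0x1d x1=0x73 x2=0xa3 x3=0xfd x4=0xa0 x5=0xfd  N=1 Z=0
after  3: x0=0x1d x1=0x73 x2=0x2d x3=0xfd x4=0xa0 x5=0xfd  N=0 Z=0
-- IRQ taken; context saved, return-PC = 4 --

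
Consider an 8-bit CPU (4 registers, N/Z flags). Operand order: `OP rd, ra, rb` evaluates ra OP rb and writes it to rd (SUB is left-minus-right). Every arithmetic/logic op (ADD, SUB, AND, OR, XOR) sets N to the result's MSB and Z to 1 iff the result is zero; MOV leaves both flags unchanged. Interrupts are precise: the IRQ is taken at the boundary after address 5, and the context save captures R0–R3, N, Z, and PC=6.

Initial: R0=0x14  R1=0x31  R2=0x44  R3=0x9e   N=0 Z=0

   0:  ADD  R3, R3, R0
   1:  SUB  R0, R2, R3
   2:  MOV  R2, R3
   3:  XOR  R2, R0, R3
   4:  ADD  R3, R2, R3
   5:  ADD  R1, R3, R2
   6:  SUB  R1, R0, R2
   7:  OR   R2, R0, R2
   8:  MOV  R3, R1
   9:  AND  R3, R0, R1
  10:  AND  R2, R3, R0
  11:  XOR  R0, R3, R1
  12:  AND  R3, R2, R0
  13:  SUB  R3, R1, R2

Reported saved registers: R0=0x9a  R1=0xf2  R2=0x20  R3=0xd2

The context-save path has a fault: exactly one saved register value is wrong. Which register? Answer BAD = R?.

after  0: R0=0x14 R1=0x31 R2=0x44 R3=0xb2  N=1 Z=0
after  1: R0=0x92 R1=0x31 R2=0x44 R3=0xb2  N=1 Z=0
after  2: R0=0x92 R1=0x31 R2=0xb2 R3=0xb2  N=1 Z=0
after  3: R0=0x92 R1=0x31 R2=0x20 R3=0xb2  N=0 Z=0
after  4: R0=0x92 R1=0x31 R2=0x20 R3=0xd2  N=1 Z=0
after  5: R0=0x92 R1=0xf2 R2=0x20 R3=0xd2  N=1 Z=0
-- IRQ taken; context saved, return-PC = 6 --
mismatch: R0: reported 0x9a vs actual 0x92

BAD = R0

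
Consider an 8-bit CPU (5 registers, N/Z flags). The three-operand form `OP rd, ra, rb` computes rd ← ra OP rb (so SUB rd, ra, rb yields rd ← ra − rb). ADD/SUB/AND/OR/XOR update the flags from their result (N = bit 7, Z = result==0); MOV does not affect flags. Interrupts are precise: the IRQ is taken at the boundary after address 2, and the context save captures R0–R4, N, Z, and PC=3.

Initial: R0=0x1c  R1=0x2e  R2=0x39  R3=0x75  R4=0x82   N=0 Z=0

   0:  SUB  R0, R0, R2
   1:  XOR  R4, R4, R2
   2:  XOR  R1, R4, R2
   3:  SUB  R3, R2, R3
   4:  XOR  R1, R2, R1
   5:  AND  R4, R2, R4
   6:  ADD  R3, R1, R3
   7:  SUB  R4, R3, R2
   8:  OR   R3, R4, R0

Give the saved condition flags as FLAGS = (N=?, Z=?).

after  0: R0=0xe3 R1=0x2e R2=0x39 R3=0x75 R4=0x82  N=1 Z=0
after  1: R0=0xe3 R1=0x2e R2=0x39 R3=0x75 R4=0xbb  N=1 Z=0
after  2: R0=0xe3 R1=0x82 R2=0x39 R3=0x75 R4=0xbb  N=1 Z=0
-- IRQ taken; context saved, return-PC = 3 --

FLAGS = (N=1, Z=0)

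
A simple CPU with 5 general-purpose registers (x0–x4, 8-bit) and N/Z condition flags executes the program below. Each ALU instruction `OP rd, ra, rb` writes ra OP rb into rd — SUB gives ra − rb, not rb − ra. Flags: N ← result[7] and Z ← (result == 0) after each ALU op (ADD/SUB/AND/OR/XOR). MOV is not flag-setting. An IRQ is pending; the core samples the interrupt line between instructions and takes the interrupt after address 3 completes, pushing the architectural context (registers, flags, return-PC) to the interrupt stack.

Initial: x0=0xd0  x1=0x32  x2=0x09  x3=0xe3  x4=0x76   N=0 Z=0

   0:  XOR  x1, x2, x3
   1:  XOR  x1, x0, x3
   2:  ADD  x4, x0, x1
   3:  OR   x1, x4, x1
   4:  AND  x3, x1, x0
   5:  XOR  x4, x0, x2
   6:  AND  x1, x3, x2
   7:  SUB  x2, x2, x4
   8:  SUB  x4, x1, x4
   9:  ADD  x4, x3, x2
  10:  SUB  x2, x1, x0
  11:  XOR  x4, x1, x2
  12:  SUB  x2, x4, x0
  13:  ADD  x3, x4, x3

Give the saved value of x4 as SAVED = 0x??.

after  0: x0=0xd0 x1=0xea x2=0x09 x3=0xe3 x4=0x76  N=1 Z=0
after  1: x0=0xd0 x1=0x33 x2=0x09 x3=0xe3 x4=0x76  N=0 Z=0
after  2: x0=0xd0 x1=0x33 x2=0x09 x3=0xe3 x4=0x03  N=0 Z=0
after  3: x0=0xd0 x1=0x33 x2=0x09 x3=0xe3 x4=0x03  N=0 Z=0
-- IRQ taken; context saved, return-PC = 4 --

SAVED = 0x03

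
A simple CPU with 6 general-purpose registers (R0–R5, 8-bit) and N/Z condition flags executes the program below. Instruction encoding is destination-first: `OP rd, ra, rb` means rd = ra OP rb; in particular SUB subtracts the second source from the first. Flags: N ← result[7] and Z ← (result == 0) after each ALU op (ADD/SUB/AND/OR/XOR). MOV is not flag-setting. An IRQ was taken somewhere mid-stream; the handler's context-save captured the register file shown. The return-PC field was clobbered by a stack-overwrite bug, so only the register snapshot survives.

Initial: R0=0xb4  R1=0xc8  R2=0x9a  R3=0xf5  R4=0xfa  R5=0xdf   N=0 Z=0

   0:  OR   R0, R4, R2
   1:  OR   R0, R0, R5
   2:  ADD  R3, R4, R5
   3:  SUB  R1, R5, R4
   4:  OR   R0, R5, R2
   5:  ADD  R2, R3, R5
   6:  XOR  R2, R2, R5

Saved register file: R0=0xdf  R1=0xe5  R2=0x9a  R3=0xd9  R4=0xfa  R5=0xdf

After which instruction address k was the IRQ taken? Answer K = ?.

K = 4

after  0: R0=0xfa R1=0xc8 R2=0x9a R3=0xf5 R4=0xfa R5=0xdf  N=1 Z=0
after  1: R0=0xff R1=0xc8 R2=0x9a R3=0xf5 R4=0xfa R5=0xdf  N=1 Z=0
after  2: R0=0xff R1=0xc8 R2=0x9a R3=0xd9 R4=0xfa R5=0xdf  N=1 Z=0
after  3: R0=0xff R1=0xe5 R2=0x9a R3=0xd9 R4=0xfa R5=0xdf  N=1 Z=0
after  4: R0=0xdf R1=0xe5 R2=0x9a R3=0xd9 R4=0xfa R5=0xdf  N=1 Z=0
-- IRQ taken; context saved, return-PC = 5 --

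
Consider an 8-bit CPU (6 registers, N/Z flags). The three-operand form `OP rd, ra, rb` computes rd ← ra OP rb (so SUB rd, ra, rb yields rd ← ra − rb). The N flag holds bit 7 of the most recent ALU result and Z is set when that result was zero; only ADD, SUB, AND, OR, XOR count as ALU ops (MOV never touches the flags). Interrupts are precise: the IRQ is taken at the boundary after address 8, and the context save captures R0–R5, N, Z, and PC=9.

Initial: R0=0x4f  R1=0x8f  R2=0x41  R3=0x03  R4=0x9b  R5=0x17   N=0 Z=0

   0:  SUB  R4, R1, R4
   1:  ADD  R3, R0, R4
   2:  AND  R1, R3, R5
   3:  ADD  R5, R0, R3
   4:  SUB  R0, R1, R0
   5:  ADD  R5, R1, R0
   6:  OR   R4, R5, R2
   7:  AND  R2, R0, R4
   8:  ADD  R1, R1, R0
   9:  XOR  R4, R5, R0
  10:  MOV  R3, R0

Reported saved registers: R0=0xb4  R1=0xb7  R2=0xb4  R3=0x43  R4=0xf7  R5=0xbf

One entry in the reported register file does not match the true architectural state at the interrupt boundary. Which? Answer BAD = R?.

after  0: R0=0x4f R1=0x8f R2=0x41 R3=0x03 R4=0xf4 R5=0x17  N=1 Z=0
after  1: R0=0x4f R1=0x8f R2=0x41 R3=0x43 R4=0xf4 R5=0x17  N=0 Z=0
after  2: R0=0x4f R1=0x03 R2=0x41 R3=0x43 R4=0xf4 R5=0x17  N=0 Z=0
after  3: R0=0x4f R1=0x03 R2=0x41 R3=0x43 R4=0xf4 R5=0x92  N=1 Z=0
after  4: R0=0xb4 R1=0x03 R2=0x41 R3=0x43 R4=0xf4 R5=0x92  N=1 Z=0
after  5: R0=0xb4 R1=0x03 R2=0x41 R3=0x43 R4=0xf4 R5=0xb7  N=1 Z=0
after  6: R0=0xb4 R1=0x03 R2=0x41 R3=0x43 R4=0xf7 R5=0xb7  N=1 Z=0
after  7: R0=0xb4 R1=0x03 R2=0xb4 R3=0x43 R4=0xf7 R5=0xb7  N=1 Z=0
after  8: R0=0xb4 R1=0xb7 R2=0xb4 R3=0x43 R4=0xf7 R5=0xb7  N=1 Z=0
-- IRQ taken; context saved, return-PC = 9 --
mismatch: R5: reported 0xbf vs actual 0xb7

BAD = R5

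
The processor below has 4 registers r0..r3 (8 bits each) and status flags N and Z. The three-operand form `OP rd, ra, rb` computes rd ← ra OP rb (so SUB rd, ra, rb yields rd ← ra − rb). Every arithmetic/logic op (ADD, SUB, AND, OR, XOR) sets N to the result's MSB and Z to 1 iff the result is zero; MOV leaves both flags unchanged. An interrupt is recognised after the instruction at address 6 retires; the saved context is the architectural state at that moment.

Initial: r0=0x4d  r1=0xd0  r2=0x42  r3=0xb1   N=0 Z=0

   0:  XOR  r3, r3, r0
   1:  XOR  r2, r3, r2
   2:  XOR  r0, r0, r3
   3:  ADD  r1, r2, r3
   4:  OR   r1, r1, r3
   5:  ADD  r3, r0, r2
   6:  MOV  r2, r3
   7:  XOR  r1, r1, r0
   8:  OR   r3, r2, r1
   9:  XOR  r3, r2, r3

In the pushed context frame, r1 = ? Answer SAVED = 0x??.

SAVED = 0xfe

after  0: r0=0x4d r1=0xd0 r2=0x42 r3=0xfc  N=1 Z=0
after  1: r0=0x4d r1=0xd0 r2=0xbe r3=0xfc  N=1 Z=0
after  2: r0=0xb1 r1=0xd0 r2=0xbe r3=0xfc  N=1 Z=0
after  3: r0=0xb1 r1=0xba r2=0xbe r3=0xfc  N=1 Z=0
after  4: r0=0xb1 r1=0xfe r2=0xbe r3=0xfc  N=1 Z=0
after  5: r0=0xb1 r1=0xfe r2=0xbe r3=0x6f  N=0 Z=0
after  6: r0=0xb1 r1=0xfe r2=0x6f r3=0x6f  N=0 Z=0
-- IRQ taken; context saved, return-PC = 7 --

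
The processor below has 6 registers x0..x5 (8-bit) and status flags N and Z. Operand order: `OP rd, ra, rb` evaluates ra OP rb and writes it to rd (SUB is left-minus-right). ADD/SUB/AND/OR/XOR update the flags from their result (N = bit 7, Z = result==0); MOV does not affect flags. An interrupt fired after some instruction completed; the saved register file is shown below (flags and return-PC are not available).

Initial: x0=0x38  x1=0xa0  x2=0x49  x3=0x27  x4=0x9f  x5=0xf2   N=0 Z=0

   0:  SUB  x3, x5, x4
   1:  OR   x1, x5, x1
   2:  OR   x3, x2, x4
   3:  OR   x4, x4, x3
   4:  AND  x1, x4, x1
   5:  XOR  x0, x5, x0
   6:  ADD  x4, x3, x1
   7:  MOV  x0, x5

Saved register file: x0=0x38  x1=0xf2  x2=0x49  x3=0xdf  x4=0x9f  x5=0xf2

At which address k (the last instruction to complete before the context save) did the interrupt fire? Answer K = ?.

K = 2

after  0: x0=0x38 x1=0xa0 x2=0x49 x3=0x53 x4=0x9f x5=0xf2  N=0 Z=0
after  1: x0=0x38 x1=0xf2 x2=0x49 x3=0x53 x4=0x9f x5=0xf2  N=1 Z=0
after  2: x0=0x38 x1=0xf2 x2=0x49 x3=0xdf x4=0x9f x5=0xf2  N=1 Z=0
-- IRQ taken; context saved, return-PC = 3 --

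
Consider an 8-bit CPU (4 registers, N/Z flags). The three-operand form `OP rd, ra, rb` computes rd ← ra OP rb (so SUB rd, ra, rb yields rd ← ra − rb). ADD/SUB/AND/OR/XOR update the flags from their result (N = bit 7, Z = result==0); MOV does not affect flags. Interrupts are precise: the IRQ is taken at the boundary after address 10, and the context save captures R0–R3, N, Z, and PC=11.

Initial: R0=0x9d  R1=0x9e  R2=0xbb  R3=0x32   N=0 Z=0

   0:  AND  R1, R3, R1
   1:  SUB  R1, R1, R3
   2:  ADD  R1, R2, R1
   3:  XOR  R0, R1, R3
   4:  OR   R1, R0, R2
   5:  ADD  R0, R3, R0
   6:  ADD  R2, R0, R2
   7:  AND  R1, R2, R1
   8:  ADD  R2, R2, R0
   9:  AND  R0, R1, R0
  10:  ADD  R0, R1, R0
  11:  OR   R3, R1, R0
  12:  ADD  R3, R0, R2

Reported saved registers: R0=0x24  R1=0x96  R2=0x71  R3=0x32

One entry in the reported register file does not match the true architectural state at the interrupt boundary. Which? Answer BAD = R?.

after  0: R0=0x9d R1=0x12 R2=0xbb R3=0x32  N=0 Z=0
after  1: R0=0x9d R1=0xe0 R2=0xbb R3=0x32  N=1 Z=0
after  2: R0=0x9d R1=0x9b R2=0xbb R3=0x32  N=1 Z=0
after  3: R0=0xa9 R1=0x9b R2=0xbb R3=0x32  N=1 Z=0
after  4: R0=0xa9 R1=0xbb R2=0xbb R3=0x32  N=1 Z=0
after  5: R0=0xdb R1=0xbb R2=0xbb R3=0x32  N=1 Z=0
after  6: R0=0xdb R1=0xbb R2=0x96 R3=0x32  N=1 Z=0
after  7: R0=0xdb R1=0x92 R2=0x96 R3=0x32  N=1 Z=0
after  8: R0=0xdb R1=0x92 R2=0x71 R3=0x32  N=0 Z=0
after  9: R0=0x92 R1=0x92 R2=0x71 R3=0x32  N=1 Z=0
after 10: R0=0x24 R1=0x92 R2=0x71 R3=0x32  N=0 Z=0
-- IRQ taken; context saved, return-PC = 11 --
mismatch: R1: reported 0x96 vs actual 0x92

BAD = R1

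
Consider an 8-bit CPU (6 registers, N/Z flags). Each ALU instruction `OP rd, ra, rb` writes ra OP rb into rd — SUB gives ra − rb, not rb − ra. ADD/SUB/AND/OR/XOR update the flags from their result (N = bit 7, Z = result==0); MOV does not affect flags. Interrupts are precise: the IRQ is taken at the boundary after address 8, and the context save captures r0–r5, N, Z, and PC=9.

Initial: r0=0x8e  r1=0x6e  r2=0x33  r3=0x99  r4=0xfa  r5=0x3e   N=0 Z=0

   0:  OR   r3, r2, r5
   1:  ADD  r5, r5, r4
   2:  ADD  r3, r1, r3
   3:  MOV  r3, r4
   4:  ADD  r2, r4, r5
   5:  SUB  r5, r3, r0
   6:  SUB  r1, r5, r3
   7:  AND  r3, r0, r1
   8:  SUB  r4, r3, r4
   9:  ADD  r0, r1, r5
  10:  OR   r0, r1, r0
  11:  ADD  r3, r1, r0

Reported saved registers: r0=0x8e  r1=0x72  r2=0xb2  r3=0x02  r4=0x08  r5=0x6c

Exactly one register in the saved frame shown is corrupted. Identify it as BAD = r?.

after  0: r0=0x8e r1=0x6e r2=0x33 r3=0x3f r4=0xfa r5=0x3e  N=0 Z=0
after  1: r0=0x8e r1=0x6e r2=0x33 r3=0x3f r4=0xfa r5=0x38  N=0 Z=0
after  2: r0=0x8e r1=0x6e r2=0x33 r3=0xad r4=0xfa r5=0x38  N=1 Z=0
after  3: r0=0x8e r1=0x6e r2=0x33 r3=0xfa r4=0xfa r5=0x38  N=1 Z=0
after  4: r0=0x8e r1=0x6e r2=0x32 r3=0xfa r4=0xfa r5=0x38  N=0 Z=0
after  5: r0=0x8e r1=0x6e r2=0x32 r3=0xfa r4=0xfa r5=0x6c  N=0 Z=0
after  6: r0=0x8e r1=0x72 r2=0x32 r3=0xfa r4=0xfa r5=0x6c  N=0 Z=0
after  7: r0=0x8e r1=0x72 r2=0x32 r3=0x02 r4=0xfa r5=0x6c  N=0 Z=0
after  8: r0=0x8e r1=0x72 r2=0x32 r3=0x02 r4=0x08 r5=0x6c  N=0 Z=0
-- IRQ taken; context saved, return-PC = 9 --
mismatch: r2: reported 0xb2 vs actual 0x32

BAD = r2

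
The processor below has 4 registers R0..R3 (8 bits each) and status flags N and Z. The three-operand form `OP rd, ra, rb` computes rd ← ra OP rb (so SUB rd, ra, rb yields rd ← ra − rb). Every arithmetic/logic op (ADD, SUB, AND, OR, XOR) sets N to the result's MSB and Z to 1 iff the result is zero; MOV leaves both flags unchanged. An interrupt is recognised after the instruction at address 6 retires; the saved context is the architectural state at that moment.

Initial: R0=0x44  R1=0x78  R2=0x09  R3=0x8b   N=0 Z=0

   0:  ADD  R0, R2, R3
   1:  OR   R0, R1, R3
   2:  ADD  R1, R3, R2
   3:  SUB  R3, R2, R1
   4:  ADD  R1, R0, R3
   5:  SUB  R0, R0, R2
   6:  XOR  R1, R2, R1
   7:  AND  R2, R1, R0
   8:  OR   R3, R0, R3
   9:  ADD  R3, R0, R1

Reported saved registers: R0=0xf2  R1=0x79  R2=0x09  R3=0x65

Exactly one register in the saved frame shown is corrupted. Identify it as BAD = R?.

BAD = R3

after  0: R0=0x94 R1=0x78 R2=0x09 R3=0x8b  N=1 Z=0
after  1: R0=0xfb R1=0x78 R2=0x09 R3=0x8b  N=1 Z=0
after  2: R0=0xfb R1=0x94 R2=0x09 R3=0x8b  N=1 Z=0
after  3: R0=0xfb R1=0x94 R2=0x09 R3=0x75  N=0 Z=0
after  4: R0=0xfb R1=0x70 R2=0x09 R3=0x75  N=0 Z=0
after  5: R0=0xf2 R1=0x70 R2=0x09 R3=0x75  N=1 Z=0
after  6: R0=0xf2 R1=0x79 R2=0x09 R3=0x75  N=0 Z=0
-- IRQ taken; context saved, return-PC = 7 --
mismatch: R3: reported 0x65 vs actual 0x75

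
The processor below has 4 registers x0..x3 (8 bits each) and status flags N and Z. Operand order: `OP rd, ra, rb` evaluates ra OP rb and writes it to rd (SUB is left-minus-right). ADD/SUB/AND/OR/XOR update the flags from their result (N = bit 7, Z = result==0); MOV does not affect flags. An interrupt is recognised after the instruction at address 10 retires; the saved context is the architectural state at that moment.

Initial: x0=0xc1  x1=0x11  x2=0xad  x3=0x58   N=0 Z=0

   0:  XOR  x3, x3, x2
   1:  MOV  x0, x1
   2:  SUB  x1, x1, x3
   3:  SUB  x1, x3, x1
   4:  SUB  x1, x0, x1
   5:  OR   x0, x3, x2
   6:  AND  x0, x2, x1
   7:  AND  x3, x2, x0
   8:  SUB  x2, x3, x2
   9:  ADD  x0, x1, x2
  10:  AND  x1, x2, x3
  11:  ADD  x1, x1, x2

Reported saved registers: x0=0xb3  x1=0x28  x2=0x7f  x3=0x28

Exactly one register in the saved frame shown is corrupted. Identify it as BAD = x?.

BAD = x2

after  0: x0=0xc1 x1=0x11 x2=0xad x3=0xf5  N=1 Z=0
after  1: x0=0x11 x1=0x11 x2=0xad x3=0xf5  N=1 Z=0
after  2: x0=0x11 x1=0x1c x2=0xad x3=0xf5  N=0 Z=0
after  3: x0=0x11 x1=0xd9 x2=0xad x3=0xf5  N=1 Z=0
after  4: x0=0x11 x1=0x38 x2=0xad x3=0xf5  N=0 Z=0
after  5: x0=0xfd x1=0x38 x2=0xad x3=0xf5  N=1 Z=0
after  6: x0=0x28 x1=0x38 x2=0xad x3=0xf5  N=0 Z=0
after  7: x0=0x28 x1=0x38 x2=0xad x3=0x28  N=0 Z=0
after  8: x0=0x28 x1=0x38 x2=0x7b x3=0x28  N=0 Z=0
after  9: x0=0xb3 x1=0x38 x2=0x7b x3=0x28  N=1 Z=0
after 10: x0=0xb3 x1=0x28 x2=0x7b x3=0x28  N=0 Z=0
-- IRQ taken; context saved, return-PC = 11 --
mismatch: x2: reported 0x7f vs actual 0x7b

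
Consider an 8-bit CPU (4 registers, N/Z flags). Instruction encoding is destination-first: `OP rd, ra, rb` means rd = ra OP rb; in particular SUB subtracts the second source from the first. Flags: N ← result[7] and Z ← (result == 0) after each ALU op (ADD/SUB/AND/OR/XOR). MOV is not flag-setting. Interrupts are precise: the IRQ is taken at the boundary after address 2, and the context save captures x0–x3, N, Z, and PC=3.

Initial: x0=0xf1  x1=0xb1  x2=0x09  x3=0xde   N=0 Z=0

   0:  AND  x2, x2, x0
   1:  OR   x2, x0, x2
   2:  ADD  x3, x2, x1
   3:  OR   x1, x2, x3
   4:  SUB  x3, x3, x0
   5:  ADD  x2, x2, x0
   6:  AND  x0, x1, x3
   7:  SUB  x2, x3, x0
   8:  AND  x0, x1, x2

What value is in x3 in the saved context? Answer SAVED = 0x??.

SAVED = 0xa2

after  0: x0=0xf1 x1=0xb1 x2=0x01 x3=0xde  N=0 Z=0
after  1: x0=0xf1 x1=0xb1 x2=0xf1 x3=0xde  N=1 Z=0
after  2: x0=0xf1 x1=0xb1 x2=0xf1 x3=0xa2  N=1 Z=0
-- IRQ taken; context saved, return-PC = 3 --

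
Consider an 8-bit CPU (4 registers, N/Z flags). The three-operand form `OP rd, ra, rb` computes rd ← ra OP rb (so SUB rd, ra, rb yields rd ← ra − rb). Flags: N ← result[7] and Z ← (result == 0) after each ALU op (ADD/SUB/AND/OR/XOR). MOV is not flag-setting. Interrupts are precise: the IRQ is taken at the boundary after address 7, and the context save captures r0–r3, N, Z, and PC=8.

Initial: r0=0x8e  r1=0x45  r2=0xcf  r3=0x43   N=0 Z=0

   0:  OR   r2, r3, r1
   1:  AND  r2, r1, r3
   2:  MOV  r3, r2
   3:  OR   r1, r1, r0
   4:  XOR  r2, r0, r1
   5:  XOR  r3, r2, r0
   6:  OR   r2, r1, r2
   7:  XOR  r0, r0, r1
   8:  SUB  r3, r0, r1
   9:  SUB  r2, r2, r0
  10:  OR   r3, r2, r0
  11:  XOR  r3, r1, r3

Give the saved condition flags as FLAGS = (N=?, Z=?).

after  0: r0=0x8e r1=0x45 r2=0x47 r3=0x43  N=0 Z=0
after  1: r0=0x8e r1=0x45 r2=0x41 r3=0x43  N=0 Z=0
after  2: r0=0x8e r1=0x45 r2=0x41 r3=0x41  N=0 Z=0
after  3: r0=0x8e r1=0xcf r2=0x41 r3=0x41  N=1 Z=0
after  4: r0=0x8e r1=0xcf r2=0x41 r3=0x41  N=0 Z=0
after  5: r0=0x8e r1=0xcf r2=0x41 r3=0xcf  N=1 Z=0
after  6: r0=0x8e r1=0xcf r2=0xcf r3=0xcf  N=1 Z=0
after  7: r0=0x41 r1=0xcf r2=0xcf r3=0xcf  N=0 Z=0
-- IRQ taken; context saved, return-PC = 8 --

FLAGS = (N=0, Z=0)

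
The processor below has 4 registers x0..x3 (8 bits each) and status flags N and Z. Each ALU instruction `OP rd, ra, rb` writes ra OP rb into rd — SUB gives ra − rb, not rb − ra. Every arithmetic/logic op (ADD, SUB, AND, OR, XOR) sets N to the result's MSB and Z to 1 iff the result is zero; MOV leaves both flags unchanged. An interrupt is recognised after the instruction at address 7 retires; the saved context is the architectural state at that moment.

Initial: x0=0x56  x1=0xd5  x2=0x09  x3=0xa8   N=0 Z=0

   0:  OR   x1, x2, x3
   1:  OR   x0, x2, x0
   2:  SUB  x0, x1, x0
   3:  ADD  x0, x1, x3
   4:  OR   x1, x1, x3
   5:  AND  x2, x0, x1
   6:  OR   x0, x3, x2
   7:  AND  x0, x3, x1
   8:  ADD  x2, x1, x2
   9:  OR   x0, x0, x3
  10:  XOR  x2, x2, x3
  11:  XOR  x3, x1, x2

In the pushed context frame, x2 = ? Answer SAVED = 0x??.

after  0: x0=0x56 x1=0xa9 x2=0x09 x3=0xa8  N=1 Z=0
after  1: x0=0x5f x1=0xa9 x2=0x09 x3=0xa8  N=0 Z=0
after  2: x0=0x4a x1=0xa9 x2=0x09 x3=0xa8  N=0 Z=0
after  3: x0=0x51 x1=0xa9 x2=0x09 x3=0xa8  N=0 Z=0
after  4: x0=0x51 x1=0xa9 x2=0x09 x3=0xa8  N=1 Z=0
after  5: x0=0x51 x1=0xa9 x2=0x01 x3=0xa8  N=0 Z=0
after  6: x0=0xa9 x1=0xa9 x2=0x01 x3=0xa8  N=1 Z=0
after  7: x0=0xa8 x1=0xa9 x2=0x01 x3=0xa8  N=1 Z=0
-- IRQ taken; context saved, return-PC = 8 --

SAVED = 0x01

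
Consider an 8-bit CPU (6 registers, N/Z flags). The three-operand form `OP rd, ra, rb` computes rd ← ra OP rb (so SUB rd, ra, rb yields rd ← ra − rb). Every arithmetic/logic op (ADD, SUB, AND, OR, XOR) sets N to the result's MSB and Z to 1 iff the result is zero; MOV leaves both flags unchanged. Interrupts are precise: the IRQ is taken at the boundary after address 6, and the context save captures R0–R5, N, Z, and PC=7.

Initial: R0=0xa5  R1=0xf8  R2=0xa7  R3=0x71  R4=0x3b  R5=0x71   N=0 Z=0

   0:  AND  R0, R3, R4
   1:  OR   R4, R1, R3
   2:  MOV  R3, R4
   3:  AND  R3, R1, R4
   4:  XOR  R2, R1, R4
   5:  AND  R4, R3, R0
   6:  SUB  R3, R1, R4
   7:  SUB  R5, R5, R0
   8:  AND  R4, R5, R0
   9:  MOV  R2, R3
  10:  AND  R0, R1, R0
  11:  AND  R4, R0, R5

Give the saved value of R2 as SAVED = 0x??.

SAVED = 0x01

after  0: R0=0x31 R1=0xf8 R2=0xa7 R3=0x71 R4=0x3b R5=0x71  N=0 Z=0
after  1: R0=0x31 R1=0xf8 R2=0xa7 R3=0x71 R4=0xf9 R5=0x71  N=1 Z=0
after  2: R0=0x31 R1=0xf8 R2=0xa7 R3=0xf9 R4=0xf9 R5=0x71  N=1 Z=0
after  3: R0=0x31 R1=0xf8 R2=0xa7 R3=0xf8 R4=0xf9 R5=0x71  N=1 Z=0
after  4: R0=0x31 R1=0xf8 R2=0x01 R3=0xf8 R4=0xf9 R5=0x71  N=0 Z=0
after  5: R0=0x31 R1=0xf8 R2=0x01 R3=0xf8 R4=0x30 R5=0x71  N=0 Z=0
after  6: R0=0x31 R1=0xf8 R2=0x01 R3=0xc8 R4=0x30 R5=0x71  N=1 Z=0
-- IRQ taken; context saved, return-PC = 7 --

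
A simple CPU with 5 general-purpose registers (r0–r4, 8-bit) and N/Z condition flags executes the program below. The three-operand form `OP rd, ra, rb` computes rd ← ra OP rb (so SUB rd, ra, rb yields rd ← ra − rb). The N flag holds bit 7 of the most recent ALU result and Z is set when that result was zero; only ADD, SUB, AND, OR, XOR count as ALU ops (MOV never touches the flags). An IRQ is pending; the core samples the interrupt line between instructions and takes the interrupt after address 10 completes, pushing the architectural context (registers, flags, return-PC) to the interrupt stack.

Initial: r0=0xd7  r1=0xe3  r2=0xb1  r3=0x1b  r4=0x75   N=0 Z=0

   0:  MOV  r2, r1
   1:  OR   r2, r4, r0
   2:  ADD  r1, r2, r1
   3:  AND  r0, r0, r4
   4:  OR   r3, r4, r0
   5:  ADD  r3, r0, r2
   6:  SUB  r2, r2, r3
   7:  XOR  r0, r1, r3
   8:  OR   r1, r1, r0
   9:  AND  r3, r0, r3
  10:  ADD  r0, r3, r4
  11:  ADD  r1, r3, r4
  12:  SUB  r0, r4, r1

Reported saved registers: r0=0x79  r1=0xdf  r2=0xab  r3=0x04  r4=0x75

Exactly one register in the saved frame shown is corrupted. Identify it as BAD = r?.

after  0: r0=0xd7 r1=0xe3 r2=0xe3 r3=0x1b r4=0x75  N=0 Z=0
after  1: r0=0xd7 r1=0xe3 r2=0xf7 r3=0x1b r4=0x75  N=1 Z=0
after  2: r0=0xd7 r1=0xda r2=0xf7 r3=0x1b r4=0x75  N=1 Z=0
after  3: r0=0x55 r1=0xda r2=0xf7 r3=0x1b r4=0x75  N=0 Z=0
after  4: r0=0x55 r1=0xda r2=0xf7 r3=0x75 r4=0x75  N=0 Z=0
after  5: r0=0x55 r1=0xda r2=0xf7 r3=0x4c r4=0x75  N=0 Z=0
after  6: r0=0x55 r1=0xda r2=0xab r3=0x4c r4=0x75  N=1 Z=0
after  7: r0=0x96 r1=0xda r2=0xab r3=0x4c r4=0x75  N=1 Z=0
after  8: r0=0x96 r1=0xde r2=0xab r3=0x4c r4=0x75  N=1 Z=0
after  9: r0=0x96 r1=0xde r2=0xab r3=0x04 r4=0x75  N=0 Z=0
after 10: r0=0x79 r1=0xde r2=0xab r3=0x04 r4=0x75  N=0 Z=0
-- IRQ taken; context saved, return-PC = 11 --
mismatch: r1: reported 0xdf vs actual 0xde

BAD = r1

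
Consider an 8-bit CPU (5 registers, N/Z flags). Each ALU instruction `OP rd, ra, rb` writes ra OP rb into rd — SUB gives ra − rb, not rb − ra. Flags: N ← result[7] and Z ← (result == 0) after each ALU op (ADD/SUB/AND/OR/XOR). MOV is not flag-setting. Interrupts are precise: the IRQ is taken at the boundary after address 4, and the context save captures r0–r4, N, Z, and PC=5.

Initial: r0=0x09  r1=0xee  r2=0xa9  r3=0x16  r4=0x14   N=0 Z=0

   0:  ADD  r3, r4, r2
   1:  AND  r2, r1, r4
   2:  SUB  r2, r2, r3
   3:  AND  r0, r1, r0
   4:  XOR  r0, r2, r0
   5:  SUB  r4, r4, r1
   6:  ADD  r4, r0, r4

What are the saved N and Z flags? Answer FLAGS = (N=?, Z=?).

after  0: r0=0x09 r1=0xee r2=0xa9 r3=0xbd r4=0x14  N=1 Z=0
after  1: r0=0x09 r1=0xee r2=0x04 r3=0xbd r4=0x14  N=0 Z=0
after  2: r0=0x09 r1=0xee r2=0x47 r3=0xbd r4=0x14  N=0 Z=0
after  3: r0=0x08 r1=0xee r2=0x47 r3=0xbd r4=0x14  N=0 Z=0
after  4: r0=0x4f r1=0xee r2=0x47 r3=0xbd r4=0x14  N=0 Z=0
-- IRQ taken; context saved, return-PC = 5 --

FLAGS = (N=0, Z=0)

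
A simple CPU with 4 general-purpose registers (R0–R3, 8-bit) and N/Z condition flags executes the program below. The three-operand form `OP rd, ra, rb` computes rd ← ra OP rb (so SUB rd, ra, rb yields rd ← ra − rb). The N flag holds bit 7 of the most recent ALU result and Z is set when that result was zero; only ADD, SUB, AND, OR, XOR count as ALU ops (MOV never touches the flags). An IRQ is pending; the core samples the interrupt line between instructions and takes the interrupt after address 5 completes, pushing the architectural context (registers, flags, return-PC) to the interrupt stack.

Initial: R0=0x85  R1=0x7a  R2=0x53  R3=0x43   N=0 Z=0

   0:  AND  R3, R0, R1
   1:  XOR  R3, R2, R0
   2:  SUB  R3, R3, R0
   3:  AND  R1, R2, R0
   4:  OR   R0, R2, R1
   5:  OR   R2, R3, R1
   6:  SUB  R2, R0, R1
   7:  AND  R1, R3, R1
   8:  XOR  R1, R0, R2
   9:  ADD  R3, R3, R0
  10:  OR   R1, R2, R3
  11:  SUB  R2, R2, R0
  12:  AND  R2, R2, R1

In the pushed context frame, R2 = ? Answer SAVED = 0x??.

after  0: R0=0x85 R1=0x7a R2=0x53 R3=0x00  N=0 Z=1
after  1: R0=0x85 R1=0x7a R2=0x53 R3=0xd6  N=1 Z=0
after  2: R0=0x85 R1=0x7a R2=0x53 R3=0x51  N=0 Z=0
after  3: R0=0x85 R1=0x01 R2=0x53 R3=0x51  N=0 Z=0
after  4: R0=0x53 R1=0x01 R2=0x53 R3=0x51  N=0 Z=0
after  5: R0=0x53 R1=0x01 R2=0x51 R3=0x51  N=0 Z=0
-- IRQ taken; context saved, return-PC = 6 --

SAVED = 0x51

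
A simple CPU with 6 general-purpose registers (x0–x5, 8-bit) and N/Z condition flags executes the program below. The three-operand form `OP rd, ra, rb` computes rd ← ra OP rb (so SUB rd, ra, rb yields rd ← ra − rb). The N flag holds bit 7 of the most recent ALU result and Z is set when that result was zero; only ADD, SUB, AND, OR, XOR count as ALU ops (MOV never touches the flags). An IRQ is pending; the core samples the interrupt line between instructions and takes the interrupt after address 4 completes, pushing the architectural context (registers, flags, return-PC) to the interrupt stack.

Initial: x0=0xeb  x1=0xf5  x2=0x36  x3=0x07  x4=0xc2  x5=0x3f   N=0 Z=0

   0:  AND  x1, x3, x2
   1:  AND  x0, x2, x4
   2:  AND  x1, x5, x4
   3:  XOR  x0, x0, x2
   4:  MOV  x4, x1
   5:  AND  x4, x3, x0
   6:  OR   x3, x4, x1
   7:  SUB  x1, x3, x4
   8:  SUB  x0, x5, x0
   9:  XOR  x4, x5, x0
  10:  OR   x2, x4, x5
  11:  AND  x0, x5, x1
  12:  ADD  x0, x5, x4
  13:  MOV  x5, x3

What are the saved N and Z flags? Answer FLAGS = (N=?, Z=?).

after  0: x0=0xeb x1=0x06 x2=0x36 x3=0x07 x4=0xc2 x5=0x3f  N=0 Z=0
after  1: x0=0x02 x1=0x06 x2=0x36 x3=0x07 x4=0xc2 x5=0x3f  N=0 Z=0
after  2: x0=0x02 x1=0x02 x2=0x36 x3=0x07 x4=0xc2 x5=0x3f  N=0 Z=0
after  3: x0=0x34 x1=0x02 x2=0x36 x3=0x07 x4=0xc2 x5=0x3f  N=0 Z=0
after  4: x0=0x34 x1=0x02 x2=0x36 x3=0x07 x4=0x02 x5=0x3f  N=0 Z=0
-- IRQ taken; context saved, return-PC = 5 --

FLAGS = (N=0, Z=0)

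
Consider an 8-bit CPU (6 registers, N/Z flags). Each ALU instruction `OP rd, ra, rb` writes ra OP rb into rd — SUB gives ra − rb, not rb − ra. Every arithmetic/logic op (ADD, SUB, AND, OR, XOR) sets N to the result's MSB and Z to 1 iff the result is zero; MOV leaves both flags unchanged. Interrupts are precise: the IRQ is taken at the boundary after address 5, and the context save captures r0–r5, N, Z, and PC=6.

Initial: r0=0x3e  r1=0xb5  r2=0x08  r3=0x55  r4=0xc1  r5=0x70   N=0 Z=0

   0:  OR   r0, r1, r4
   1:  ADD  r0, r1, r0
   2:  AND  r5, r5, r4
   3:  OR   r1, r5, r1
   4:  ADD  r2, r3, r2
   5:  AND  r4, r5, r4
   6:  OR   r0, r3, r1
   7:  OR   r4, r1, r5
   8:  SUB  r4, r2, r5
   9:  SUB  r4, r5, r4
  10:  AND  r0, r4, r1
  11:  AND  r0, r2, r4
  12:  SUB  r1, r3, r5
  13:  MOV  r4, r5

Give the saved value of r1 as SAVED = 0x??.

SAVED = 0xf5

after  0: r0=0xf5 r1=0xb5 r2=0x08 r3=0x55 r4=0xc1 r5=0x70  N=1 Z=0
after  1: r0=0xaa r1=0xb5 r2=0x08 r3=0x55 r4=0xc1 r5=0x70  N=1 Z=0
after  2: r0=0xaa r1=0xb5 r2=0x08 r3=0x55 r4=0xc1 r5=0x40  N=0 Z=0
after  3: r0=0xaa r1=0xf5 r2=0x08 r3=0x55 r4=0xc1 r5=0x40  N=1 Z=0
after  4: r0=0xaa r1=0xf5 r2=0x5d r3=0x55 r4=0xc1 r5=0x40  N=0 Z=0
after  5: r0=0xaa r1=0xf5 r2=0x5d r3=0x55 r4=0x40 r5=0x40  N=0 Z=0
-- IRQ taken; context saved, return-PC = 6 --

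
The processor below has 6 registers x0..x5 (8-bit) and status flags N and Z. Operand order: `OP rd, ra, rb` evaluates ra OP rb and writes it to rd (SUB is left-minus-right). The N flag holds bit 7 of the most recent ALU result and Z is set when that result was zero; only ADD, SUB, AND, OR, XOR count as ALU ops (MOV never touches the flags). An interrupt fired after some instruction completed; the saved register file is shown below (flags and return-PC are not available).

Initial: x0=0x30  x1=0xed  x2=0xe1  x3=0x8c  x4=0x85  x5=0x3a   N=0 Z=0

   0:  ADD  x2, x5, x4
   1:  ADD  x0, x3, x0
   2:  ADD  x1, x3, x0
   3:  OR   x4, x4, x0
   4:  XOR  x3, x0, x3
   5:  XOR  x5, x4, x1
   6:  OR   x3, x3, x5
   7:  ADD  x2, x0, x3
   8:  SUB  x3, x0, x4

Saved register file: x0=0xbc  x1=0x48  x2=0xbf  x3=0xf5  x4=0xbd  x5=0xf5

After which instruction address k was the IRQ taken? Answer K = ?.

K = 6

after  0: x0=0x30 x1=0xed x2=0xbf x3=0x8c x4=0x85 x5=0x3a  N=1 Z=0
after  1: x0=0xbc x1=0xed x2=0xbf x3=0x8c x4=0x85 x5=0x3a  N=1 Z=0
after  2: x0=0xbc x1=0x48 x2=0xbf x3=0x8c x4=0x85 x5=0x3a  N=0 Z=0
after  3: x0=0xbc x1=0x48 x2=0xbf x3=0x8c x4=0xbd x5=0x3a  N=1 Z=0
after  4: x0=0xbc x1=0x48 x2=0xbf x3=0x30 x4=0xbd x5=0x3a  N=0 Z=0
after  5: x0=0xbc x1=0x48 x2=0xbf x3=0x30 x4=0xbd x5=0xf5  N=1 Z=0
after  6: x0=0xbc x1=0x48 x2=0xbf x3=0xf5 x4=0xbd x5=0xf5  N=1 Z=0
-- IRQ taken; context saved, return-PC = 7 --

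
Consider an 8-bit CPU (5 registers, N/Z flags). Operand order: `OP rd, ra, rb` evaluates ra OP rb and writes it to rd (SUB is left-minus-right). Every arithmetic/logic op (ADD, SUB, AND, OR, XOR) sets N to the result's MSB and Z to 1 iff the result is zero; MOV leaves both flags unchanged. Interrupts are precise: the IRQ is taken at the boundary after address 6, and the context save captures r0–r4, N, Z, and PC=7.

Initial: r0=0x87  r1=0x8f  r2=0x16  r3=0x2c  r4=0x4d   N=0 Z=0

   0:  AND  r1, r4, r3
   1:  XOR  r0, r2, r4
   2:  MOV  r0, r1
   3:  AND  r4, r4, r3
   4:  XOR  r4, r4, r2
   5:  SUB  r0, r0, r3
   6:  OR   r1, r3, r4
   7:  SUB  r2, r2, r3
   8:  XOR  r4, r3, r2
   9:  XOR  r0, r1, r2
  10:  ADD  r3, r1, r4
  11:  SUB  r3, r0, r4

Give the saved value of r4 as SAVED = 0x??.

SAVED = 0x1a

after  0: r0=0x87 r1=0x0c r2=0x16 r3=0x2c r4=0x4d  N=0 Z=0
after  1: r0=0x5b r1=0x0c r2=0x16 r3=0x2c r4=0x4d  N=0 Z=0
after  2: r0=0x0c r1=0x0c r2=0x16 r3=0x2c r4=0x4d  N=0 Z=0
after  3: r0=0x0c r1=0x0c r2=0x16 r3=0x2c r4=0x0c  N=0 Z=0
after  4: r0=0x0c r1=0x0c r2=0x16 r3=0x2c r4=0x1a  N=0 Z=0
after  5: r0=0xe0 r1=0x0c r2=0x16 r3=0x2c r4=0x1a  N=1 Z=0
after  6: r0=0xe0 r1=0x3e r2=0x16 r3=0x2c r4=0x1a  N=0 Z=0
-- IRQ taken; context saved, return-PC = 7 --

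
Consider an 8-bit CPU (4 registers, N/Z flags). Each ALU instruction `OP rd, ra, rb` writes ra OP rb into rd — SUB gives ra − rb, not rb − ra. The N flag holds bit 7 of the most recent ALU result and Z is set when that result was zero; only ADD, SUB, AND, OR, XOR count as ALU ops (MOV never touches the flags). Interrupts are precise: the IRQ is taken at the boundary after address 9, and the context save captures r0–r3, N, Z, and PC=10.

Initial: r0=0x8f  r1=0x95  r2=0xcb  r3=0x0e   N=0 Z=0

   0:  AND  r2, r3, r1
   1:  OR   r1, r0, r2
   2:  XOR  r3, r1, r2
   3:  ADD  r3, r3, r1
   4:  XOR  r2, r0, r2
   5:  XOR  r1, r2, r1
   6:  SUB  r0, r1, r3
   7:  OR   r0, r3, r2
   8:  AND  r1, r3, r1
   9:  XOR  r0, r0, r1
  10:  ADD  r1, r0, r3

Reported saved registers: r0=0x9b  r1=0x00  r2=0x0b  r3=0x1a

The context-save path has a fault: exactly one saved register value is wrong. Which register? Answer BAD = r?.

BAD = r2

after  0: r0=0x8f r1=0x95 r2=0x04 r3=0x0e  N=0 Z=0
after  1: r0=0x8f r1=0x8f r2=0x04 r3=0x0e  N=1 Z=0
after  2: r0=0x8f r1=0x8f r2=0x04 r3=0x8b  N=1 Z=0
after  3: r0=0x8f r1=0x8f r2=0x04 r3=0x1a  N=0 Z=0
after  4: r0=0x8f r1=0x8f r2=0x8b r3=0x1a  N=1 Z=0
after  5: r0=0x8f r1=0x04 r2=0x8b r3=0x1a  N=0 Z=0
after  6: r0=0xea r1=0x04 r2=0x8b r3=0x1a  N=1 Z=0
after  7: r0=0x9b r1=0x04 r2=0x8b r3=0x1a  N=1 Z=0
after  8: r0=0x9b r1=0x00 r2=0x8b r3=0x1a  N=0 Z=1
after  9: r0=0x9b r1=0x00 r2=0x8b r3=0x1a  N=1 Z=0
-- IRQ taken; context saved, return-PC = 10 --
mismatch: r2: reported 0x0b vs actual 0x8b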